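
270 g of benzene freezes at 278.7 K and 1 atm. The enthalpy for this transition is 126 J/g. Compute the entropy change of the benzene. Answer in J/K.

ΔS = -122 J/K

Heat released by the substance: Q = −mL = −270 × 126 = −34020 J.
At constant T, ΔS = Q_rev/T = −34020 / 278.7 = -122 J/K.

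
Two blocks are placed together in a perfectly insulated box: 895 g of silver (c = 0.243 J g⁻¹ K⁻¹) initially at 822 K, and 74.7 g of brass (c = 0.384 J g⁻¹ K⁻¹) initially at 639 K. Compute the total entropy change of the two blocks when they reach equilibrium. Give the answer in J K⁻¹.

Energy balance: T_f = (m₁c₁T₁ + m₂c₂T₂)/(m₁c₁ + m₂c₂) = 800.68 K.
ΔS₁ = m₁c₁ ln(T_f/T₁) = 217.485 × ln(800.68/822) = -5.716 J/K.
ΔS₂ = m₂c₂ ln(T_f/T₂) = 28.6848 × ln(800.68/639) = 6.47 J/K.
ΔS_total = -5.716 + 6.47 = 0.754 J/K.

ΔS_total = 0.754 J/K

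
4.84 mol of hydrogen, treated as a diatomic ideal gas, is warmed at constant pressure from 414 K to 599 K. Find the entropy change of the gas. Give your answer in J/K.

At constant pressure, ΔS = nC_p ln(T₂/T₁) with C_p = 7R/2 = 29.1 J mol⁻¹ K⁻¹.
ΔS = 4.84 × 29.1 × ln(599/414) = 52 J/K.

ΔS = 52 J/K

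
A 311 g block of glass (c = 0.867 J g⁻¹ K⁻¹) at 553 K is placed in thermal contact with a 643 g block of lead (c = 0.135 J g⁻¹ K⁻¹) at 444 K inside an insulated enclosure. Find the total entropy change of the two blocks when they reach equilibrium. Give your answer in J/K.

Energy balance: T_f = (m₁c₁T₁ + m₂c₂T₂)/(m₁c₁ + m₂c₂) = 526.46 K.
ΔS₁ = m₁c₁ ln(T_f/T₁) = 269.637 × ln(526.46/553) = -13.264 J/K.
ΔS₂ = m₂c₂ ln(T_f/T₂) = 86.805 × ln(526.46/444) = 14.786 J/K.
ΔS_total = -13.264 + 14.786 = 1.52 J/K.

ΔS_total = 1.52 J/K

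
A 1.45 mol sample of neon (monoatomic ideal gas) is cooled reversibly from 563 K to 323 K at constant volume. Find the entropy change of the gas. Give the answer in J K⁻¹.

ΔS = -10 J/K

At constant volume, ΔS = nC_V ln(T₂/T₁) with C_V = 3R/2 = 12.47 J mol⁻¹ K⁻¹.
ΔS = 1.45 × 12.47 × ln(323/563) = -10 J/K.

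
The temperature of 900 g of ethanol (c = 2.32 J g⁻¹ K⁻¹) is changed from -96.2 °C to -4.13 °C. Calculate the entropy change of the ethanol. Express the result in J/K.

In kelvin: T₁ = 176.95 K, T₂ = 269.02 K. ΔS = ∫dQ_rev/T = m c ln(T₂/T₁) = 900 × 2.32 × ln(269.02/176.95) = 875 J/K.

ΔS = 875 J/K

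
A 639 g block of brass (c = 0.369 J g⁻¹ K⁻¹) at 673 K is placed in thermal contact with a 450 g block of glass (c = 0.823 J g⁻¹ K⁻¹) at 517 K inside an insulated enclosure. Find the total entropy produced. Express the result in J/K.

Energy balance: T_f = (m₁c₁T₁ + m₂c₂T₂)/(m₁c₁ + m₂c₂) = 577.68 K.
ΔS₁ = m₁c₁ ln(T_f/T₁) = 235.791 × ln(577.68/673) = -36.01 J/K.
ΔS₂ = m₂c₂ ln(T_f/T₂) = 370.35 × ln(577.68/517) = 41.1 J/K.
ΔS_total = -36.01 + 41.1 = 5.09 J/K.

ΔS_total = 5.09 J/K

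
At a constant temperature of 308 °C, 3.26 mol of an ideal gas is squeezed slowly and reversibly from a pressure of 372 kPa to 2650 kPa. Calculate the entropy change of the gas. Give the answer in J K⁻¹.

ΔS_gas = -53.2 J/K

For an isothermal ideal gas ΔS_gas = nR ln(P₁/P₂) = 3.26 × 8.314 × ln(372/2650) = -53.2 J/K.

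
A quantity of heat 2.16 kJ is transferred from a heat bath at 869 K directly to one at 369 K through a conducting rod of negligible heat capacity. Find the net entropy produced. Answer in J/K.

ΔS_total = 3.37 J/K

ΔS_hot = −Q/T_H = −2160/869 = -2.486 J/K and ΔS_cold = +Q/T_C = 2160/369 = 5.854 J/K.
ΔS_total = -2.486 + 5.854 = 3.37 J/K, positive as the second law requires.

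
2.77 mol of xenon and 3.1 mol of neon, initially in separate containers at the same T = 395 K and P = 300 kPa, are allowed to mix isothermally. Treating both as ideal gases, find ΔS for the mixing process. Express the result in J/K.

ΔS_mix = 33.8 J/K

Mole fractions: x_A = 2.77/5.87 = 0.472, x_B = 0.528.
ΔS_mix = −R(n_A ln x_A + n_B ln x_B) = −8.314 × (2.77 ln 0.472 + 3.1 ln 0.528) = 33.8 J/K.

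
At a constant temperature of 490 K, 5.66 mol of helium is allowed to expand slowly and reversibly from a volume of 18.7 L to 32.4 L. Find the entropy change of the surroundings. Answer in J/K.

ΔS_surr = -25.9 J/K

For an isothermal ideal gas ΔS_gas = nR ln(V₂/V₁) = 5.66 × 8.314 × ln(32.4/18.7) = 25.9 J/K.
The process is reversible, so ΔS_surr = −ΔS_gas = -25.9 J/K and ΔS_universe = 0.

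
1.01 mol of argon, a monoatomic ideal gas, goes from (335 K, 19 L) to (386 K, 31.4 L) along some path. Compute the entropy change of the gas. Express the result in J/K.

ΔS = 6 J/K

Entropy is a state function: ΔS = nC_V ln(T₂/T₁) + nR ln(V₂/V₁), with C_V = 3R/2 = 12.47 J mol⁻¹ K⁻¹ for a monoatomic ideal gas.
ΔS = 1.01 × [12.47 × ln(386/335) + 8.314 × ln(31.4/19)] = 6 J/K.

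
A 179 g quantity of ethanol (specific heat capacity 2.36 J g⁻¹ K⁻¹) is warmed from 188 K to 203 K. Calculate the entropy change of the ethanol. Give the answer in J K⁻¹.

ΔS = 32.4 J/K

ΔS = ∫dQ_rev/T = m c ln(T₂/T₁) = 179 × 2.36 × ln(203/188) = 32.4 J/K.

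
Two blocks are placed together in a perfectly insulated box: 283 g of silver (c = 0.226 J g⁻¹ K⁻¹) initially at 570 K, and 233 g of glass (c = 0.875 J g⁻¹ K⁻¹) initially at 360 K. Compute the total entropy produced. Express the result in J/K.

Energy balance: T_f = (m₁c₁T₁ + m₂c₂T₂)/(m₁c₁ + m₂c₂) = 410.15 K.
ΔS₁ = m₁c₁ ln(T_f/T₁) = 63.958 × ln(410.15/570) = -21.05 J/K.
ΔS₂ = m₂c₂ ln(T_f/T₂) = 203.875 × ln(410.15/360) = 26.59 J/K.
ΔS_total = -21.05 + 26.59 = 5.54 J/K.

ΔS_total = 5.54 J/K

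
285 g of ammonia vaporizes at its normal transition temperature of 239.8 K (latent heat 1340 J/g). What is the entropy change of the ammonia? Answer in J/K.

Heat absorbed by the substance: Q = mL = 285 × 1340 = 381900 J.
At constant T, ΔS = Q_rev/T = 381900 / 239.8 = 1590 J/K.

ΔS = 1590 J/K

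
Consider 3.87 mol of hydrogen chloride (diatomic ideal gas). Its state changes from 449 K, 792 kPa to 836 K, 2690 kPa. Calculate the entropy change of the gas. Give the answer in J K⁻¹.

ΔS = nC_p ln(T₂/T₁) − nR ln(P₂/P₁), with C_p = 7R/2 = 29.1 J mol⁻¹ K⁻¹ for a diatomic ideal gas.
ΔS = 3.87 × [29.1 × ln(836/449) − 8.314 × ln(2690/792)] = 30.7 J/K.

ΔS = 30.7 J/K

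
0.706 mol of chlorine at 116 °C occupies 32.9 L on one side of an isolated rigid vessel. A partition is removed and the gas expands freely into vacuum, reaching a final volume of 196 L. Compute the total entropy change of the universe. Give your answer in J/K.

ΔS_universe = 10.5 J/K

For an ideal gas in free expansion Q = 0 and W = 0, so T is unchanged.
Entropy is a state function; using a reversible isothermal path, ΔS_gas = nR ln(V₂/V₁) = 0.706 × 8.314 × ln(196/32.9) = 10.5 J/K.
The insulated surroundings exchange no heat, so ΔS_surr = 0 and ΔS_universe = ΔS_gas.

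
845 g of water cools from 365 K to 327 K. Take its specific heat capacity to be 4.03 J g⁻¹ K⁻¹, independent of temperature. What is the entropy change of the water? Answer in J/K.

ΔS = -374 J/K

ΔS = ∫dQ_rev/T = m c ln(T₂/T₁) = 845 × 4.03 × ln(327/365) = -374 J/K.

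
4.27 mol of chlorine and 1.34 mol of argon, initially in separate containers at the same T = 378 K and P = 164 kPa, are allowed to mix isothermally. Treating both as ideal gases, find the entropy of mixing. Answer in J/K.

ΔS_mix = 25.6 J/K

Mole fractions: x_A = 4.27/5.61 = 0.761, x_B = 0.239.
ΔS_mix = −R(n_A ln x_A + n_B ln x_B) = −8.314 × (4.27 ln 0.761 + 1.34 ln 0.239) = 25.6 J/K.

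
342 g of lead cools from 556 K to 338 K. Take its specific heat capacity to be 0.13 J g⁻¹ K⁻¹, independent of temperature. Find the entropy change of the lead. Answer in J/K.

ΔS = -22.1 J/K

ΔS = ∫dQ_rev/T = m c ln(T₂/T₁) = 342 × 0.13 × ln(338/556) = -22.1 J/K.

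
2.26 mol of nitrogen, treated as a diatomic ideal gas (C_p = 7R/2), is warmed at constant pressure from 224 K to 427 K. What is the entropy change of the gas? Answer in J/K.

ΔS = 42.4 J/K

At constant pressure, ΔS = nC_p ln(T₂/T₁) with C_p = 7R/2 = 29.1 J mol⁻¹ K⁻¹.
ΔS = 2.26 × 29.1 × ln(427/224) = 42.4 J/K.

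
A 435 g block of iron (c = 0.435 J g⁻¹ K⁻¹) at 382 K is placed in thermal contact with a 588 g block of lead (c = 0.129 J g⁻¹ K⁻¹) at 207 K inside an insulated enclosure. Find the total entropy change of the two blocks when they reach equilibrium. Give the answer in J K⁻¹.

Energy balance: T_f = (m₁c₁T₁ + m₂c₂T₂)/(m₁c₁ + m₂c₂) = 331.92 K.
ΔS₁ = m₁c₁ ln(T_f/T₁) = 189.225 × ln(331.92/382) = -26.59 J/K.
ΔS₂ = m₂c₂ ln(T_f/T₂) = 75.852 × ln(331.92/207) = 35.82 J/K.
ΔS_total = -26.59 + 35.82 = 9.23 J/K.

ΔS_total = 9.23 J/K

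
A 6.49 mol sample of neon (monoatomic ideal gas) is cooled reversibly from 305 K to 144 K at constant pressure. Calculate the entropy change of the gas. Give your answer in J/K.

At constant pressure, ΔS = nC_p ln(T₂/T₁) with C_p = 5R/2 = 20.79 J mol⁻¹ K⁻¹.
ΔS = 6.49 × 20.79 × ln(144/305) = -101 J/K.

ΔS = -101 J/K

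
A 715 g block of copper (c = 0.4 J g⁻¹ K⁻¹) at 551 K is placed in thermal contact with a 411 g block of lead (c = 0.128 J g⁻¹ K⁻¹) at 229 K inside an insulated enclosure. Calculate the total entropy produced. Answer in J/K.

Energy balance: T_f = (m₁c₁T₁ + m₂c₂T₂)/(m₁c₁ + m₂c₂) = 500.97 K.
ΔS₁ = m₁c₁ ln(T_f/T₁) = 286 × ln(500.97/551) = -27.22 J/K.
ΔS₂ = m₂c₂ ln(T_f/T₂) = 52.608 × ln(500.97/229) = 41.18 J/K.
ΔS_total = -27.22 + 41.18 = 14 J/K.

ΔS_total = 14 J/K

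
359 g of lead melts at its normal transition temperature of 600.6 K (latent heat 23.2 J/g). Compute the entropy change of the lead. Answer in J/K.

ΔS = 13.9 J/K

Heat absorbed by the substance: Q = mL = 359 × 23.2 = 8328.8 J.
At constant T, ΔS = Q_rev/T = 8328.8 / 600.6 = 13.9 J/K.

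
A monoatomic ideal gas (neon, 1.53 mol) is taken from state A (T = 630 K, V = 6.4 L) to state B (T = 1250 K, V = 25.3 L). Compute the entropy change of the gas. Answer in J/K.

Entropy is a state function: ΔS = nC_V ln(T₂/T₁) + nR ln(V₂/V₁), with C_V = 3R/2 = 12.47 J mol⁻¹ K⁻¹ for a monoatomic ideal gas.
ΔS = 1.53 × [12.47 × ln(1250/630) + 8.314 × ln(25.3/6.4)] = 30.6 J/K.

ΔS = 30.6 J/K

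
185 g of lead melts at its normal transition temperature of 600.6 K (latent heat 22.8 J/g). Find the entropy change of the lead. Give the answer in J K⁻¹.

ΔS = 7.02 J/K

Heat absorbed by the substance: Q = mL = 185 × 22.8 = 4218 J.
At constant T, ΔS = Q_rev/T = 4218 / 600.6 = 7.02 J/K.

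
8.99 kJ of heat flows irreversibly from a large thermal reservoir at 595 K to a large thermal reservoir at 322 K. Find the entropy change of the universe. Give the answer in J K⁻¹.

ΔS_hot = −Q/T_H = −8990/595 = -15.11 J/K and ΔS_cold = +Q/T_C = 8990/322 = 27.92 J/K.
ΔS_total = -15.11 + 27.92 = 12.8 J/K, positive as the second law requires.

ΔS_total = 12.8 J/K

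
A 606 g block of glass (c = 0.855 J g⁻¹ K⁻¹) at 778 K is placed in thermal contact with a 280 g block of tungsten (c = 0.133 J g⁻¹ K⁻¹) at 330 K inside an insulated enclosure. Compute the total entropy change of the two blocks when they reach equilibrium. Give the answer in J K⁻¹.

Energy balance: T_f = (m₁c₁T₁ + m₂c₂T₂)/(m₁c₁ + m₂c₂) = 747.96 K.
ΔS₁ = m₁c₁ ln(T_f/T₁) = 518.13 × ln(747.96/778) = -20.4 J/K.
ΔS₂ = m₂c₂ ln(T_f/T₂) = 37.24 × ln(747.96/330) = 30.47 J/K.
ΔS_total = -20.4 + 30.47 = 10.1 J/K.

ΔS_total = 10.1 J/K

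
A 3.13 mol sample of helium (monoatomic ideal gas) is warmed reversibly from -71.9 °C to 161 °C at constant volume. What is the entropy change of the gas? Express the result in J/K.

ΔS = 30 J/K

In kelvin: T₁ = 201.25 K, T₂ = 434.15 K. At constant volume, ΔS = nC_V ln(T₂/T₁) with C_V = 3R/2 = 12.47 J mol⁻¹ K⁻¹.
ΔS = 3.13 × 12.47 × ln(434.15/201.25) = 30 J/K.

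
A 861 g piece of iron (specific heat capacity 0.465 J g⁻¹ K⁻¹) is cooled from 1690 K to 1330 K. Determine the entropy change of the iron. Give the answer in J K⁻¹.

ΔS = -95.9 J/K

ΔS = ∫dQ_rev/T = m c ln(T₂/T₁) = 861 × 0.465 × ln(1330/1690) = -95.9 J/K.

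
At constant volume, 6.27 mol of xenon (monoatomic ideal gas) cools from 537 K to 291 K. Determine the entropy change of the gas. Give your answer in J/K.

ΔS = -47.9 J/K

At constant volume, ΔS = nC_V ln(T₂/T₁) with C_V = 3R/2 = 12.47 J mol⁻¹ K⁻¹.
ΔS = 6.27 × 12.47 × ln(291/537) = -47.9 J/K.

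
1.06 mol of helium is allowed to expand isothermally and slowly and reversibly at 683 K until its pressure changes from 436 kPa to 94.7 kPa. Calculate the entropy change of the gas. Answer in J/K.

For an isothermal ideal gas ΔS_gas = nR ln(P₁/P₂) = 1.06 × 8.314 × ln(436/94.7) = 13.5 J/K.

ΔS_gas = 13.5 J/K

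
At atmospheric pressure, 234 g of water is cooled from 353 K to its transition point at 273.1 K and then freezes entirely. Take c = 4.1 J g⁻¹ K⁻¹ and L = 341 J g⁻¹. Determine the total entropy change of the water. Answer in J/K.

ΔS = -538 J/K

Cooling step: ΔS₁ = m c ln(T_tr/T_i) = 234 × 4.1 × ln(273.1/353) = -246.2 J/K.
Phase change: ΔS₂ = −mL/T_tr = −234 × 341 / 273.1 = -292.2 J/K.
ΔS_total = (-246.2) + (-292.2) = -538 J/K.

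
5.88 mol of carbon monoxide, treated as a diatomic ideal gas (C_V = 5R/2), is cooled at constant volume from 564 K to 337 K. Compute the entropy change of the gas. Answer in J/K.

ΔS = -62.9 J/K

At constant volume, ΔS = nC_V ln(T₂/T₁) with C_V = 5R/2 = 20.79 J mol⁻¹ K⁻¹.
ΔS = 5.88 × 20.79 × ln(337/564) = -62.9 J/K.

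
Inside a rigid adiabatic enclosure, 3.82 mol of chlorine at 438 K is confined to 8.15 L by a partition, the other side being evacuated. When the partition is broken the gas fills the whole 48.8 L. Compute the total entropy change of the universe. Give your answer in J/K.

For an ideal gas in free expansion Q = 0 and W = 0, so T is unchanged.
Entropy is a state function; using a reversible isothermal path, ΔS_gas = nR ln(V₂/V₁) = 3.82 × 8.314 × ln(48.8/8.15) = 56.8 J/K.
The insulated surroundings exchange no heat, so ΔS_surr = 0 and ΔS_universe = ΔS_gas.

ΔS_universe = 56.8 J/K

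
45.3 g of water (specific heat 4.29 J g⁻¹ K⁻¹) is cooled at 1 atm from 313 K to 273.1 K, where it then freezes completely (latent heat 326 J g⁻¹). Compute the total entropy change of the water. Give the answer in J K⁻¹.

ΔS = -80.6 J/K

Cooling step: ΔS₁ = m c ln(T_tr/T_i) = 45.3 × 4.29 × ln(273.1/313) = -26.5 J/K.
Phase change: ΔS₂ = −mL/T_tr = −45.3 × 326 / 273.1 = -54.07 J/K.
ΔS_total = (-26.5) + (-54.07) = -80.6 J/K.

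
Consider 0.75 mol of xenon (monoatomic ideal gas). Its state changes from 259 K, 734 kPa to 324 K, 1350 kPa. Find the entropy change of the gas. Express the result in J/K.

ΔS = -0.309 J/K

ΔS = nC_p ln(T₂/T₁) − nR ln(P₂/P₁), with C_p = 5R/2 = 20.79 J mol⁻¹ K⁻¹ for a monoatomic ideal gas.
ΔS = 0.75 × [20.79 × ln(324/259) − 8.314 × ln(1350/734)] = -0.309 J/K.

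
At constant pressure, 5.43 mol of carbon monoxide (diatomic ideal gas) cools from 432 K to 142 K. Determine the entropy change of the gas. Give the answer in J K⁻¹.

At constant pressure, ΔS = nC_p ln(T₂/T₁) with C_p = 7R/2 = 29.1 J mol⁻¹ K⁻¹.
ΔS = 5.43 × 29.1 × ln(142/432) = -176 J/K.

ΔS = -176 J/K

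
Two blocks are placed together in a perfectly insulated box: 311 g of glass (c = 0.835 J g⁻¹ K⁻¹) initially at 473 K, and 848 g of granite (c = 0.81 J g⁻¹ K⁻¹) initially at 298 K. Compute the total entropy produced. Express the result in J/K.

ΔS_total = 21.4 J/K

Energy balance: T_f = (m₁c₁T₁ + m₂c₂T₂)/(m₁c₁ + m₂c₂) = 346.01 K.
ΔS₁ = m₁c₁ ln(T_f/T₁) = 259.685 × ln(346.01/473) = -81.18 J/K.
ΔS₂ = m₂c₂ ln(T_f/T₂) = 686.88 × ln(346.01/298) = 102.6 J/K.
ΔS_total = -81.18 + 102.6 = 21.4 J/K.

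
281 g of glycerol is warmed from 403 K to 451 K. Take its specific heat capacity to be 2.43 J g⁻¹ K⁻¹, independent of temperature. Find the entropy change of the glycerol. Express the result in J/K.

ΔS = 76.8 J/K

ΔS = ∫dQ_rev/T = m c ln(T₂/T₁) = 281 × 2.43 × ln(451/403) = 76.8 J/K.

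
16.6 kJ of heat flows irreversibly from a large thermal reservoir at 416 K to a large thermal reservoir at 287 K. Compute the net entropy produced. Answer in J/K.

ΔS_hot = −Q/T_H = −16600/416 = -39.9 J/K and ΔS_cold = +Q/T_C = 16600/287 = 57.84 J/K.
ΔS_total = -39.9 + 57.84 = 17.9 J/K, positive as the second law requires.

ΔS_total = 17.9 J/K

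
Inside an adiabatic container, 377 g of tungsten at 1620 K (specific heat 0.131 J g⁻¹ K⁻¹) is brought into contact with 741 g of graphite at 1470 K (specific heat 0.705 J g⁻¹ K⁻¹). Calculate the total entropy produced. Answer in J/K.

ΔS_total = 0.219 J/K

Energy balance: T_f = (m₁c₁T₁ + m₂c₂T₂)/(m₁c₁ + m₂c₂) = 1483 K.
ΔS₁ = m₁c₁ ln(T_f/T₁) = 49.387 × ln(1483/1620) = -4.365 J/K.
ΔS₂ = m₂c₂ ln(T_f/T₂) = 522.405 × ln(1483/1470) = 4.584 J/K.
ΔS_total = -4.365 + 4.584 = 0.219 J/K.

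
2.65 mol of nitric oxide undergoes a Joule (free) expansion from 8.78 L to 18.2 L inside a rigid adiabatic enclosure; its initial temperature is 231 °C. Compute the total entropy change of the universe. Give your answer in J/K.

ΔS_universe = 16.1 J/K

No heat is exchanged and no work is done, so the ideal-gas temperature stays constant.
Entropy is a state function; using a reversible isothermal path, ΔS_gas = nR ln(V₂/V₁) = 2.65 × 8.314 × ln(18.2/8.78) = 16.1 J/K.
The insulated surroundings exchange no heat, so ΔS_surr = 0 and ΔS_universe = ΔS_gas.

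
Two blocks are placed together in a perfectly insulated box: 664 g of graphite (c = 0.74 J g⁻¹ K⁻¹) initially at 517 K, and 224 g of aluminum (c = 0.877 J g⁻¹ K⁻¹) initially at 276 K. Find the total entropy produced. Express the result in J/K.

Energy balance: T_f = (m₁c₁T₁ + m₂c₂T₂)/(m₁c₁ + m₂c₂) = 448.17 K.
ΔS₁ = m₁c₁ ln(T_f/T₁) = 491.36 × ln(448.17/517) = -70.2 J/K.
ΔS₂ = m₂c₂ ln(T_f/T₂) = 196.448 × ln(448.17/276) = 95.23 J/K.
ΔS_total = -70.2 + 95.23 = 25 J/K.

ΔS_total = 25 J/K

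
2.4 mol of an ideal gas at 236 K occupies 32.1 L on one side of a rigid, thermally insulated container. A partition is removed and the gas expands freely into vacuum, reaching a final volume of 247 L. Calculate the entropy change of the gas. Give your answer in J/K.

ΔS_gas = 40.7 J/K

No heat is exchanged and no work is done, so the ideal-gas temperature stays constant.
Entropy is a state function; using a reversible isothermal path, ΔS_gas = nR ln(V₂/V₁) = 2.4 × 8.314 × ln(247/32.1) = 40.7 J/K.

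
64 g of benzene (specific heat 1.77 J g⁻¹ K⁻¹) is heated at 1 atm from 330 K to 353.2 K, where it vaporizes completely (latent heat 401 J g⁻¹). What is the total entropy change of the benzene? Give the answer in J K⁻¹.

ΔS = 80.4 J/K

Warming step: ΔS₁ = m c ln(T_tr/T_i) = 64 × 1.77 × ln(353.2/330) = 7.696 J/K.
Phase change: ΔS₂ = +mL/T_tr = 64 × 401 / 353.2 = 72.66 J/K.
ΔS_total = (7.696) + (72.66) = 80.4 J/K.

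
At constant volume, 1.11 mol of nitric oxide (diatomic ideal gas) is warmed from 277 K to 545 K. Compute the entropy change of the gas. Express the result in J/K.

ΔS = 15.6 J/K

At constant volume, ΔS = nC_V ln(T₂/T₁) with C_V = 5R/2 = 20.79 J mol⁻¹ K⁻¹.
ΔS = 1.11 × 20.79 × ln(545/277) = 15.6 J/K.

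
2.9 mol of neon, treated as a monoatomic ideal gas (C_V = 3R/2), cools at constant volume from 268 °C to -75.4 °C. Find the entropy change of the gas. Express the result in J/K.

ΔS = -36.4 J/K

In kelvin: T₁ = 541.15 K, T₂ = 197.75 K. At constant volume, ΔS = nC_V ln(T₂/T₁) with C_V = 3R/2 = 12.47 J mol⁻¹ K⁻¹.
ΔS = 2.9 × 12.47 × ln(197.75/541.15) = -36.4 J/K.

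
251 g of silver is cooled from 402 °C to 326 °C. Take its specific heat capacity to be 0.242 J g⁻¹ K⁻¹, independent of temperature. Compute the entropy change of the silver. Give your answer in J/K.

In kelvin: T₁ = 675.15 K, T₂ = 599.15 K. ΔS = ∫dQ_rev/T = m c ln(T₂/T₁) = 251 × 0.242 × ln(599.15/675.15) = -7.25 J/K.

ΔS = -7.25 J/K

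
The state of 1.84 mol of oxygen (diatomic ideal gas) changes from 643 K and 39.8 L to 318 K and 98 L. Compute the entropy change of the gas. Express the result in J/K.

ΔS = -13.1 J/K

Entropy is a state function: ΔS = nC_V ln(T₂/T₁) + nR ln(V₂/V₁), with C_V = 5R/2 = 20.79 J mol⁻¹ K⁻¹ for a diatomic ideal gas.
ΔS = 1.84 × [20.79 × ln(318/643) + 8.314 × ln(98/39.8)] = -13.1 J/K.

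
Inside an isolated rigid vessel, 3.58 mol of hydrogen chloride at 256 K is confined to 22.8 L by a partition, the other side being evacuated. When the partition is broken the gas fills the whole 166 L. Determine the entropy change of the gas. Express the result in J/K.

ΔS_gas = 59.1 J/K

For an ideal gas in free expansion Q = 0 and W = 0, so T is unchanged.
Entropy is a state function; using a reversible isothermal path, ΔS_gas = nR ln(V₂/V₁) = 3.58 × 8.314 × ln(166/22.8) = 59.1 J/K.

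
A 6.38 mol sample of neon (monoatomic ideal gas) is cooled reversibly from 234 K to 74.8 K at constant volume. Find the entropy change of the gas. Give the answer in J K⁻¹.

At constant volume, ΔS = nC_V ln(T₂/T₁) with C_V = 3R/2 = 12.47 J mol⁻¹ K⁻¹.
ΔS = 6.38 × 12.47 × ln(74.8/234) = -90.7 J/K.

ΔS = -90.7 J/K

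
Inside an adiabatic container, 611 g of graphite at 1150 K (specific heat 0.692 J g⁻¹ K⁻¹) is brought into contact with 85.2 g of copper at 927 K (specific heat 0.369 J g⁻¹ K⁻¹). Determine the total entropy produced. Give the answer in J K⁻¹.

Energy balance: T_f = (m₁c₁T₁ + m₂c₂T₂)/(m₁c₁ + m₂c₂) = 1134.6 K.
ΔS₁ = m₁c₁ ln(T_f/T₁) = 422.812 × ln(1134.6/1150) = -5.713 J/K.
ΔS₂ = m₂c₂ ln(T_f/T₂) = 31.4388 × ln(1134.6/927) = 6.352 J/K.
ΔS_total = -5.713 + 6.352 = 0.639 J/K.

ΔS_total = 0.639 J/K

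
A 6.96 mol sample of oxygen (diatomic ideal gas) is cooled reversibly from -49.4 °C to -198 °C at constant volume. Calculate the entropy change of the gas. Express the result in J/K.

In kelvin: T₁ = 223.75 K, T₂ = 75.15 K. At constant volume, ΔS = nC_V ln(T₂/T₁) with C_V = 5R/2 = 20.79 J mol⁻¹ K⁻¹.
ΔS = 6.96 × 20.79 × ln(75.15/223.75) = -158 J/K.

ΔS = -158 J/K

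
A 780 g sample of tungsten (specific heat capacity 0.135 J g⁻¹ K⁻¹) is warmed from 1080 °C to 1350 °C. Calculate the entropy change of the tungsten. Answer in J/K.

In kelvin: T₁ = 1353.15 K, T₂ = 1623.15 K. ΔS = ∫dQ_rev/T = m c ln(T₂/T₁) = 780 × 0.135 × ln(1623.15/1353.15) = 19.2 J/K.

ΔS = 19.2 J/K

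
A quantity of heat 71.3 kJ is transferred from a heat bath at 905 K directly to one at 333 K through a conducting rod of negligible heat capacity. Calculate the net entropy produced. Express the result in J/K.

ΔS_total = 135 J/K

ΔS_hot = −Q/T_H = −71300/905 = -78.78 J/K and ΔS_cold = +Q/T_C = 71300/333 = 214.1 J/K.
ΔS_total = -78.78 + 214.1 = 135 J/K, positive as the second law requires.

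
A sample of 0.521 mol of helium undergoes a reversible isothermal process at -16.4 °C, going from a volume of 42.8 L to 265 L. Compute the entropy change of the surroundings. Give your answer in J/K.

ΔS_surr = -7.9 J/K

For an isothermal ideal gas ΔS_gas = nR ln(V₂/V₁) = 0.521 × 8.314 × ln(265/42.8) = 7.9 J/K.
The process is reversible, so ΔS_surr = −ΔS_gas = -7.9 J/K and ΔS_universe = 0.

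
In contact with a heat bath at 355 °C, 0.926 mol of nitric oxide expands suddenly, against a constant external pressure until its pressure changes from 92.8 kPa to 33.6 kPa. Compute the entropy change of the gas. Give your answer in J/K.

Entropy is a state function, so ΔS_gas depends only on the end states.
For an isothermal ideal gas ΔS_gas = nR ln(P₁/P₂) = 0.926 × 8.314 × ln(92.8/33.6) = 7.82 J/K.

ΔS_gas = 7.82 J/K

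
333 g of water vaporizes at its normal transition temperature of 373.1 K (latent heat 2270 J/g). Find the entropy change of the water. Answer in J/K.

ΔS = 2030 J/K

Heat absorbed by the substance: Q = mL = 333 × 2270 = 755910 J.
At constant T, ΔS = Q_rev/T = 755910 / 373.1 = 2030 J/K.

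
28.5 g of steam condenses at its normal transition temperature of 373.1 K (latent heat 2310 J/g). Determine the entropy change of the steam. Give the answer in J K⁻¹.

ΔS = -176 J/K

Heat released by the substance: Q = −mL = −28.5 × 2310 = −65835 J.
At constant T, ΔS = Q_rev/T = −65835 / 373.1 = -176 J/K.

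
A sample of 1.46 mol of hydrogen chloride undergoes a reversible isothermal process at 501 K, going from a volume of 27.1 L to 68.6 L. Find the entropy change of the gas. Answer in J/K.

ΔS_gas = 11.3 J/K

For an isothermal ideal gas ΔS_gas = nR ln(V₂/V₁) = 1.46 × 8.314 × ln(68.6/27.1) = 11.3 J/K.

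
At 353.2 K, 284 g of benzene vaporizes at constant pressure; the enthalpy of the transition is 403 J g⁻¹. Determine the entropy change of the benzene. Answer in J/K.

ΔS = 324 J/K

Heat absorbed by the substance: Q = mL = 284 × 403 = 114452 J.
At constant T, ΔS = Q_rev/T = 114452 / 353.2 = 324 J/K.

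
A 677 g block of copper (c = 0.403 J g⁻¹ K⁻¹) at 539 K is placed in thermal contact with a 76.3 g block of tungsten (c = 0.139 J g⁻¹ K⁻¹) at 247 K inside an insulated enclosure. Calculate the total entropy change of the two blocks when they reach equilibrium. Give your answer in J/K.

Energy balance: T_f = (m₁c₁T₁ + m₂c₂T₂)/(m₁c₁ + m₂c₂) = 528.07 K.
ΔS₁ = m₁c₁ ln(T_f/T₁) = 272.831 × ln(528.07/539) = -5.587 J/K.
ΔS₂ = m₂c₂ ln(T_f/T₂) = 10.6057 × ln(528.07/247) = 8.059 J/K.
ΔS_total = -5.587 + 8.059 = 2.47 J/K.

ΔS_total = 2.47 J/K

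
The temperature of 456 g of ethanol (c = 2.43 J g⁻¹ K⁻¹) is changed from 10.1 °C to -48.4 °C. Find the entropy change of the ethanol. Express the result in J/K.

ΔS = -256 J/K

In kelvin: T₁ = 283.25 K, T₂ = 224.75 K. ΔS = ∫dQ_rev/T = m c ln(T₂/T₁) = 456 × 2.43 × ln(224.75/283.25) = -256 J/K.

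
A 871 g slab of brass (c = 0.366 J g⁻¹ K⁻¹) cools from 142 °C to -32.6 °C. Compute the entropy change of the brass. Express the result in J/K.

In kelvin: T₁ = 415.15 K, T₂ = 240.55 K. ΔS = ∫dQ_rev/T = m c ln(T₂/T₁) = 871 × 0.366 × ln(240.55/415.15) = -174 J/K.

ΔS = -174 J/K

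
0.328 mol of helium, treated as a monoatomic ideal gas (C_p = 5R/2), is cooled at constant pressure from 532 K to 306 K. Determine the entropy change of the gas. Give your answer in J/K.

At constant pressure, ΔS = nC_p ln(T₂/T₁) with C_p = 5R/2 = 20.79 J mol⁻¹ K⁻¹.
ΔS = 0.328 × 20.79 × ln(306/532) = -3.77 J/K.

ΔS = -3.77 J/K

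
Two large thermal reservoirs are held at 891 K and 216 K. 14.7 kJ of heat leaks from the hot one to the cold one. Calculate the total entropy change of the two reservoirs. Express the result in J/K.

ΔS_total = 51.6 J/K

ΔS_hot = −Q/T_H = −14700/891 = -16.5 J/K and ΔS_cold = +Q/T_C = 14700/216 = 68.06 J/K.
ΔS_total = -16.5 + 68.06 = 51.6 J/K, positive as the second law requires.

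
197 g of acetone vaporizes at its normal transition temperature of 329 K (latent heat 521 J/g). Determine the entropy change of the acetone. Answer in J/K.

ΔS = 312 J/K

Heat absorbed by the substance: Q = mL = 197 × 521 = 102637 J.
At constant T, ΔS = Q_rev/T = 102637 / 329 = 312 J/K.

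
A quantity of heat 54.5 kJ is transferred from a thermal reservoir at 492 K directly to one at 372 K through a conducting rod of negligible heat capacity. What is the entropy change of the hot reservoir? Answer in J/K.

The hot reservoir loses heat Q, so ΔS_hot = −Q/T_H = −54500/492 = -111 J/K.

ΔS_hot = -111 J/K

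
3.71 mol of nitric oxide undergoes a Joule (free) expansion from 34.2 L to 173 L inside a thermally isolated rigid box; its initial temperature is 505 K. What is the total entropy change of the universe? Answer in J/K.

ΔS_universe = 50 J/K

For an ideal gas in free expansion Q = 0 and W = 0, so T is unchanged.
Entropy is a state function; using a reversible isothermal path, ΔS_gas = nR ln(V₂/V₁) = 3.71 × 8.314 × ln(173/34.2) = 50 J/K.
The insulated surroundings exchange no heat, so ΔS_surr = 0 and ΔS_universe = ΔS_gas.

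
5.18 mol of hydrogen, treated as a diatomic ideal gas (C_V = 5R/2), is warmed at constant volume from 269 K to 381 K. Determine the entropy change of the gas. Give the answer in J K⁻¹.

ΔS = 37.5 J/K

At constant volume, ΔS = nC_V ln(T₂/T₁) with C_V = 5R/2 = 20.79 J mol⁻¹ K⁻¹.
ΔS = 5.18 × 20.79 × ln(381/269) = 37.5 J/K.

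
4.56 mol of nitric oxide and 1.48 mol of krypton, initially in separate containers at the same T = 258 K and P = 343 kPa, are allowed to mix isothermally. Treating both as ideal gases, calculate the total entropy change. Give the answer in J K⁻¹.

Mole fractions: x_A = 4.56/6.04 = 0.755, x_B = 0.245.
ΔS_mix = −R(n_A ln x_A + n_B ln x_B) = −8.314 × (4.56 ln 0.755 + 1.48 ln 0.245) = 28 J/K.

ΔS_mix = 28 J/K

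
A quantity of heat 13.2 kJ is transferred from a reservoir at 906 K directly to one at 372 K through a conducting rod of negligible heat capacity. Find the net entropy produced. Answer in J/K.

ΔS_hot = −Q/T_H = −13200/906 = -14.57 J/K and ΔS_cold = +Q/T_C = 13200/372 = 35.48 J/K.
ΔS_total = -14.57 + 35.48 = 20.9 J/K, positive as the second law requires.

ΔS_total = 20.9 J/K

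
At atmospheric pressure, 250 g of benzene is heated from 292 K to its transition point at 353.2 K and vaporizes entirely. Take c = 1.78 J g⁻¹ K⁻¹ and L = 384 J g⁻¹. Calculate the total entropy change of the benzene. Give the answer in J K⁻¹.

Warming step: ΔS₁ = m c ln(T_tr/T_i) = 250 × 1.78 × ln(353.2/292) = 84.67 J/K.
Phase change: ΔS₂ = +mL/T_tr = 250 × 384 / 353.2 = 271.8 J/K.
ΔS_total = (84.67) + (271.8) = 356 J/K.

ΔS = 356 J/K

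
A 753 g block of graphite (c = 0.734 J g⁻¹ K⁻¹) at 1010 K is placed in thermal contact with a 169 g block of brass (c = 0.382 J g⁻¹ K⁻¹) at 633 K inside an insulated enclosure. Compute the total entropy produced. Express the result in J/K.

ΔS_total = 5.58 J/K

Energy balance: T_f = (m₁c₁T₁ + m₂c₂T₂)/(m₁c₁ + m₂c₂) = 970.57 K.
ΔS₁ = m₁c₁ ln(T_f/T₁) = 552.702 × ln(970.57/1010) = -22.01 J/K.
ΔS₂ = m₂c₂ ln(T_f/T₂) = 64.558 × ln(970.57/633) = 27.59 J/K.
ΔS_total = -22.01 + 27.59 = 5.58 J/K.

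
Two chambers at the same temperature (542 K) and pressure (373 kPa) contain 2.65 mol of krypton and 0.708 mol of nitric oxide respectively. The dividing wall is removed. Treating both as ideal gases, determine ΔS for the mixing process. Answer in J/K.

Mole fractions: x_A = 2.65/3.36 = 0.789, x_B = 0.211.
ΔS_mix = −R(n_A ln x_A + n_B ln x_B) = −8.314 × (2.65 ln 0.789 + 0.708 ln 0.211) = 14.4 J/K.

ΔS_mix = 14.4 J/K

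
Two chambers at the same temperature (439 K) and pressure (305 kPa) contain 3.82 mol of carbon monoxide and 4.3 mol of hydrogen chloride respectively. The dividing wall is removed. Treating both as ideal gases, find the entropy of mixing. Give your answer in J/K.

Mole fractions: x_A = 3.82/8.12 = 0.47, x_B = 0.53.
ΔS_mix = −R(n_A ln x_A + n_B ln x_B) = −8.314 × (3.82 ln 0.47 + 4.3 ln 0.53) = 46.7 J/K.

ΔS_mix = 46.7 J/K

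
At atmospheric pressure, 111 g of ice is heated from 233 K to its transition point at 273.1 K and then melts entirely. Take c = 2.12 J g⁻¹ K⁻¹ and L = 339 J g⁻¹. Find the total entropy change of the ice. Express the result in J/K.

Warming step: ΔS₁ = m c ln(T_tr/T_i) = 111 × 2.12 × ln(273.1/233) = 37.37 J/K.
Phase change: ΔS₂ = +mL/T_tr = 111 × 339 / 273.1 = 137.8 J/K.
ΔS_total = (37.37) + (137.8) = 175 J/K.

ΔS = 175 J/K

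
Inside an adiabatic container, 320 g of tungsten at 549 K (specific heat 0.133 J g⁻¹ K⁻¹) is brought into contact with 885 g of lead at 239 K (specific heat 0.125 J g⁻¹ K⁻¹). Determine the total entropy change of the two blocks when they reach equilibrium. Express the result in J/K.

Energy balance: T_f = (m₁c₁T₁ + m₂c₂T₂)/(m₁c₁ + m₂c₂) = 325.13 K.
ΔS₁ = m₁c₁ ln(T_f/T₁) = 42.56 × ln(325.13/549) = -22.3 J/K.
ΔS₂ = m₂c₂ ln(T_f/T₂) = 110.625 × ln(325.13/239) = 34.05 J/K.
ΔS_total = -22.3 + 34.05 = 11.7 J/K.

ΔS_total = 11.7 J/K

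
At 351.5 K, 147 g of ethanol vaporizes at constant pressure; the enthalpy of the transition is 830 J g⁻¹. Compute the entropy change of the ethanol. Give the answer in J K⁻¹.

Heat absorbed by the substance: Q = mL = 147 × 830 = 122010 J.
At constant T, ΔS = Q_rev/T = 122010 / 351.5 = 347 J/K.

ΔS = 347 J/K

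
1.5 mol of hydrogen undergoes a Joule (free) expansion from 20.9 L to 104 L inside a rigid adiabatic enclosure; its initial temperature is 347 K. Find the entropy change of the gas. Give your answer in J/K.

For an ideal gas in free expansion Q = 0 and W = 0, so T is unchanged.
Entropy is a state function; using a reversible isothermal path, ΔS_gas = nR ln(V₂/V₁) = 1.5 × 8.314 × ln(104/20.9) = 20 J/K.

ΔS_gas = 20 J/K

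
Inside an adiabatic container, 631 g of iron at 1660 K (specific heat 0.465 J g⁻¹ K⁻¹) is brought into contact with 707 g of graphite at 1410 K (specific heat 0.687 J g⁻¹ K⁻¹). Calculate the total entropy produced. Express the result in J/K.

Energy balance: T_f = (m₁c₁T₁ + m₂c₂T₂)/(m₁c₁ + m₂c₂) = 1504.1 K.
ΔS₁ = m₁c₁ ln(T_f/T₁) = 293.415 × ln(1504.1/1660) = -28.93 J/K.
ΔS₂ = m₂c₂ ln(T_f/T₂) = 485.709 × ln(1504.1/1410) = 31.4 J/K.
ΔS_total = -28.93 + 31.4 = 2.47 J/K.

ΔS_total = 2.47 J/K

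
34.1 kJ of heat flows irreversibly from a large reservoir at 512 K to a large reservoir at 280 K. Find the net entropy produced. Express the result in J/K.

ΔS_hot = −Q/T_H = −34100/512 = -66.6 J/K and ΔS_cold = +Q/T_C = 34100/280 = 121.8 J/K.
ΔS_total = -66.6 + 121.8 = 55.2 J/K, positive as the second law requires.

ΔS_total = 55.2 J/K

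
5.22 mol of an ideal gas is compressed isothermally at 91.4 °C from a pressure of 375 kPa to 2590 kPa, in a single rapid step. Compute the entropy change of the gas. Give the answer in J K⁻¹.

Entropy is a state function, so ΔS_gas depends only on the end states.
For an isothermal ideal gas ΔS_gas = nR ln(P₁/P₂) = 5.22 × 8.314 × ln(375/2590) = -83.9 J/K.

ΔS_gas = -83.9 J/K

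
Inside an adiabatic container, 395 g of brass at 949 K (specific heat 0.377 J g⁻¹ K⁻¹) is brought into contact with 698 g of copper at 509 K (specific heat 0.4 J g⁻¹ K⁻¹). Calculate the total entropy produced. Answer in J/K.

ΔS_total = 19.8 J/K

Energy balance: T_f = (m₁c₁T₁ + m₂c₂T₂)/(m₁c₁ + m₂c₂) = 662.05 K.
ΔS₁ = m₁c₁ ln(T_f/T₁) = 148.915 × ln(662.05/949) = -53.62 J/K.
ΔS₂ = m₂c₂ ln(T_f/T₂) = 279.2 × ln(662.05/509) = 73.4 J/K.
ΔS_total = -53.62 + 73.4 = 19.8 J/K.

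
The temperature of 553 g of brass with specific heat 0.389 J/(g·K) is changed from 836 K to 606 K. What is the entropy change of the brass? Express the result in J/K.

ΔS = ∫dQ_rev/T = m c ln(T₂/T₁) = 553 × 0.389 × ln(606/836) = -69.2 J/K.

ΔS = -69.2 J/K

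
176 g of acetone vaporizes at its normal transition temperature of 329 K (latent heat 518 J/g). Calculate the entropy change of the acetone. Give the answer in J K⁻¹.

Heat absorbed by the substance: Q = mL = 176 × 518 = 91168 J.
At constant T, ΔS = Q_rev/T = 91168 / 329 = 277 J/K.

ΔS = 277 J/K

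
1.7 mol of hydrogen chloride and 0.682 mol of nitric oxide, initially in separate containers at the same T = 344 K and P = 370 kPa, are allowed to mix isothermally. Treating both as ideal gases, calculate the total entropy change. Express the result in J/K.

ΔS_mix = 11.9 J/K

Mole fractions: x_A = 1.7/2.38 = 0.714, x_B = 0.286.
ΔS_mix = −R(n_A ln x_A + n_B ln x_B) = −8.314 × (1.7 ln 0.714 + 0.682 ln 0.286) = 11.9 J/K.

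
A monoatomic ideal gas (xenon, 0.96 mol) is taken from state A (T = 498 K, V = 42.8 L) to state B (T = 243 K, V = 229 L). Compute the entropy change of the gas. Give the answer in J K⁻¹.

Entropy is a state function: ΔS = nC_V ln(T₂/T₁) + nR ln(V₂/V₁), with C_V = 3R/2 = 12.47 J mol⁻¹ K⁻¹ for a monoatomic ideal gas.
ΔS = 0.96 × [12.47 × ln(243/498) + 8.314 × ln(229/42.8)] = 4.8 J/K.

ΔS = 4.8 J/K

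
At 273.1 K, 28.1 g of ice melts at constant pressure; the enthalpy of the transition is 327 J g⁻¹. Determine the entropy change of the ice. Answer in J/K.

ΔS = 33.6 J/K

Heat absorbed by the substance: Q = mL = 28.1 × 327 = 9188.7 J.
At constant T, ΔS = Q_rev/T = 9188.7 / 273.1 = 33.6 J/K.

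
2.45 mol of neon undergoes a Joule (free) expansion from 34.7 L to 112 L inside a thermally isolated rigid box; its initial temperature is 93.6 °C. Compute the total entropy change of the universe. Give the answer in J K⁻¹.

ΔS_universe = 23.9 J/K

For an ideal gas in free expansion Q = 0 and W = 0, so T is unchanged.
Entropy is a state function; using a reversible isothermal path, ΔS_gas = nR ln(V₂/V₁) = 2.45 × 8.314 × ln(112/34.7) = 23.9 J/K.
The insulated surroundings exchange no heat, so ΔS_surr = 0 and ΔS_universe = ΔS_gas.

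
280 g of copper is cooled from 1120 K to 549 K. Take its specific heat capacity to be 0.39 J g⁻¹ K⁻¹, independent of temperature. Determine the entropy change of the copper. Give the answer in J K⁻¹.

ΔS = -77.9 J/K

ΔS = ∫dQ_rev/T = m c ln(T₂/T₁) = 280 × 0.39 × ln(549/1120) = -77.9 J/K.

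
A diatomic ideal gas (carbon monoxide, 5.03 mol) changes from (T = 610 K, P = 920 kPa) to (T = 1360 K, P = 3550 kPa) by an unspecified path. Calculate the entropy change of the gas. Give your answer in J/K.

ΔS = 60.9 J/K

ΔS = nC_p ln(T₂/T₁) − nR ln(P₂/P₁), with C_p = 7R/2 = 29.1 J mol⁻¹ K⁻¹ for a diatomic ideal gas.
ΔS = 5.03 × [29.1 × ln(1360/610) − 8.314 × ln(3550/920)] = 60.9 J/K.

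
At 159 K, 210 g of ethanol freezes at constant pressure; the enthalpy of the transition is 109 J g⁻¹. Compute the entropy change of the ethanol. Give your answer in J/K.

ΔS = -144 J/K

Heat released by the substance: Q = −mL = −210 × 109 = −22890 J.
At constant T, ΔS = Q_rev/T = −22890 / 159 = -144 J/K.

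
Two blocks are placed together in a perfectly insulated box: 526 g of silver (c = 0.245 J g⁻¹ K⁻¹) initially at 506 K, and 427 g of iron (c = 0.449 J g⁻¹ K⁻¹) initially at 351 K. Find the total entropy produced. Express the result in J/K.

Energy balance: T_f = (m₁c₁T₁ + m₂c₂T₂)/(m₁c₁ + m₂c₂) = 413.31 K.
ΔS₁ = m₁c₁ ln(T_f/T₁) = 128.87 × ln(413.31/506) = -26.08 J/K.
ΔS₂ = m₂c₂ ln(T_f/T₂) = 191.723 × ln(413.31/351) = 31.33 J/K.
ΔS_total = -26.08 + 31.33 = 5.25 J/K.

ΔS_total = 5.25 J/K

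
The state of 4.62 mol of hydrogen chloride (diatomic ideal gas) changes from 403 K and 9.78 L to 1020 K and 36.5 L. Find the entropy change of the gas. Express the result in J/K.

ΔS = 140 J/K

Entropy is a state function: ΔS = nC_V ln(T₂/T₁) + nR ln(V₂/V₁), with C_V = 5R/2 = 20.79 J mol⁻¹ K⁻¹ for a diatomic ideal gas.
ΔS = 4.62 × [20.79 × ln(1020/403) + 8.314 × ln(36.5/9.78)] = 140 J/K.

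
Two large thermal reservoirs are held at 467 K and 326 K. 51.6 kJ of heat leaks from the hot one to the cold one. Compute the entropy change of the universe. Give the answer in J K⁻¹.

ΔS_hot = −Q/T_H = −51600/467 = -110.5 J/K and ΔS_cold = +Q/T_C = 51600/326 = 158.3 J/K.
ΔS_total = -110.5 + 158.3 = 47.8 J/K, positive as the second law requires.

ΔS_total = 47.8 J/K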